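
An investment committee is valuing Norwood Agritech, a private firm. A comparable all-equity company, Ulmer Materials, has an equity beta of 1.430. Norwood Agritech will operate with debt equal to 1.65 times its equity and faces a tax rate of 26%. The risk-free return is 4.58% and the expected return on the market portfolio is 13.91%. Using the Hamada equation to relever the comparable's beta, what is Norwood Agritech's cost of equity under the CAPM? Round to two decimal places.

β_L = β_U × [1 + (1 − t)(D/E)] = 1.430 × [1 + (1 − 0.26) × 1.65]
    = 1.430 × [1 + 0.74 × 1.65] = 1.430 × 2.2210 = 3.1760
MRP = 13.91% − 4.58% = 9.33%
E(R) = R_f + β_L × MRP = 4.58% + 3.1760 × 9.33% = 34.21%

34.21%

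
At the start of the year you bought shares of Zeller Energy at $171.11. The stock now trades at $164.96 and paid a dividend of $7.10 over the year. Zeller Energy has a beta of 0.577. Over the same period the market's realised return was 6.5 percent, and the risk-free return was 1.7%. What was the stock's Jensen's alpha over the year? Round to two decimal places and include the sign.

-3.91%

Realised HPR = (P1 + D1 − P0) / P0 = (164.96 + 7.10 − 171.11) / 171.11 = 0.95 / 171.11 = 0.5552%
MRP = 6.5% − 1.7% = 4.80%
CAPM required = R_f + β·MRP = 1.7% + 0.577 × 4.8% = 4.4696%
α = realised − required = 0.5552% − 4.4696% = -3.91%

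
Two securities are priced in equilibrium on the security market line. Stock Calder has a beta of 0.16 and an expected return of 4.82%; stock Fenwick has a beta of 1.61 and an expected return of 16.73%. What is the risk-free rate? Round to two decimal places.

3.51%

Both satisfy E(R) = R_f + β·MRP, so the slope of the SML is
MRP = (16.73% − 4.82%) / (1.61 − 0.16) = 11.91% / 1.45 = 8.2138%
R_f = E(R_Calder) − β_Calder·MRP = 4.82% − 0.16 × 8.2138% = 3.5058%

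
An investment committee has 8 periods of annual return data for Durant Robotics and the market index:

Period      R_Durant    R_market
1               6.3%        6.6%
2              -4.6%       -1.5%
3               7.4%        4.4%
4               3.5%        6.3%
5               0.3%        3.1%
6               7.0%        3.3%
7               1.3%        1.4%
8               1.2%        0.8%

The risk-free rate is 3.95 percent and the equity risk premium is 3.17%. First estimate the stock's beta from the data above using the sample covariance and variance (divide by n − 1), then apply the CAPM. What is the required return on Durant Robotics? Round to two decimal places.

Mean R_i = (6.3 − 4.6 + 7.4 + 3.5 + 0.3 + 7.0 + 1.3 + 1.2) / 8 = 2.8000%
Mean R_m = (6.6 − 1.5 + 4.4 + 6.3 + 3.1 + 3.3 + 1.4 + 0.8) / 8 = 3.0500%
Σ(R_i − R̄_i)(R_m − R̄_m) = 61.5800  ⇒  Cov = 61.5800 / 7 = 8.7971
Σ(R_m − R̄_m)² = 53.5400  ⇒  Var(R_m) = 53.5400 / 7 = 7.6486
β = Cov / Var(R_m) = 8.7971 / 7.6486 = 1.1502
E(R) = R_f + β × MRP = 3.95% + 1.1502 × 3.17% = 7.60%

7.60%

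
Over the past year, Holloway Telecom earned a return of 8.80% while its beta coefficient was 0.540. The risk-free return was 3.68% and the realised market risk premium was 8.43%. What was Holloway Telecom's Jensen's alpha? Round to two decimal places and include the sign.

CAPM benchmark = R_f + β(R_m − R_f) = 3.68% + 0.540 × 8.43% = 8.23220%
α = actual − benchmark = 8.80% − 8.23220% = +0.57%

+0.57%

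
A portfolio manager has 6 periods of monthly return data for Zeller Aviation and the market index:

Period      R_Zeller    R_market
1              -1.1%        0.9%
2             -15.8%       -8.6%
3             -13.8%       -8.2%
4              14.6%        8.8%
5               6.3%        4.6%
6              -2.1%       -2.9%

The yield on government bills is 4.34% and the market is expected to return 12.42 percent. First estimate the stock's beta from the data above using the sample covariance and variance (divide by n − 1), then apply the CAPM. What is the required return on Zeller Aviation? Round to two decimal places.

17.61%

Mean R_i = (-1.1 − 15.8 − 13.8 + 14.6 + 6.3 − 2.1) / 6 = -1.9833%
Mean R_m = (0.9 − 8.6 − 8.2 + 8.8 + 4.6 − 2.9) / 6 = -0.9000%
Σ(R_i − R̄_i)(R_m − R̄_m) = 400.8900  ⇒  Cov = 400.8900 / 5 = 80.1780
Σ(R_m − R̄_m)² = 244.1600  ⇒  Var(R_m) = 244.1600 / 5 = 48.8320
β = Cov / Var(R_m) = 80.1780 / 48.8320 = 1.6419
MRP = 12.42% − 4.34% = 8.08%
E(R) = R_f + β × MRP = 4.34% + 1.6419 × 8.08% = 17.61%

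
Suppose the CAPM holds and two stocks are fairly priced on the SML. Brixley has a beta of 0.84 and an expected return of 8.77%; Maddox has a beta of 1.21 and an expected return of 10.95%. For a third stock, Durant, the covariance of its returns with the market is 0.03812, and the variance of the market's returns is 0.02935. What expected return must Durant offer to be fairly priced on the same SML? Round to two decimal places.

11.47%

MRP = (10.95% − 8.77%) / (1.21 − 0.84) = 5.8919%
R_f = 8.77% − 0.84 × 5.8919% = 3.8208%
β_Durant = Cov / Var(R_m) = 0.03812 / 0.02935 = 1.2988
E(R_Durant) = R_f + β × MRP = 3.8208% + 1.2988 × 5.8919% = 11.47%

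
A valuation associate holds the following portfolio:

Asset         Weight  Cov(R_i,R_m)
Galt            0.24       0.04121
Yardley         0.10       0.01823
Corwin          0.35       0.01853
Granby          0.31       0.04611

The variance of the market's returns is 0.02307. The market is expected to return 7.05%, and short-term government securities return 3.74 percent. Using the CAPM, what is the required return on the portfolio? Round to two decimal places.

β_Galt = 0.04121 / 0.02307 = 1.7863
β_Yardley = 0.01823 / 0.02307 = 0.7902
β_Corwin = 0.01853 / 0.02307 = 0.8032
β_Granby = 0.04611 / 0.02307 = 1.9987
β_P = Σ w_i β_i = 0.24×1.7863 + 0.10×0.7902 + 0.35×0.8032 + 0.31×1.9987 = 1.4084
MRP = 7.05% − 3.74% = 3.31%
E(R_P) = R_f + β_P × MRP = 3.74% + 1.4084 × 3.31% = 8.40%

8.40%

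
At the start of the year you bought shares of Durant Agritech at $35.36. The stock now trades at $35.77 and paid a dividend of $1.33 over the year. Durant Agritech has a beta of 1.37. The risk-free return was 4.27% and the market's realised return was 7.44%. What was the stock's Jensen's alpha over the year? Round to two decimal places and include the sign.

Realised HPR = (P1 + D1 − P0) / P0 = (35.77 + 1.33 − 35.36) / 35.36 = 1.74 / 35.36 = 4.9208%
MRP = 7.44% − 4.27% = 3.17%
CAPM required = R_f + β·MRP = 4.27% + 1.37 × 3.17% = 8.6129%
α = realised − required = 4.9208% − 8.6129% = -3.69%

-3.69%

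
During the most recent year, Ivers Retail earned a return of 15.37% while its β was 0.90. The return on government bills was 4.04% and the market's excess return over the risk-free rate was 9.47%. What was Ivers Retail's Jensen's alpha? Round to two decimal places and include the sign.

CAPM benchmark = R_f + β(R_m − R_f) = 4.04% + 0.90 × 9.47% = 12.5630%
α = actual − benchmark = 15.37% − 12.5630% = +2.81%

+2.81%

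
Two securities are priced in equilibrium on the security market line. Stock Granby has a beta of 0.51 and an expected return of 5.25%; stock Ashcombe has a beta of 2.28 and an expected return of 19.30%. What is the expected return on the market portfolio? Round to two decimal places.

9.14%

Both satisfy E(R) = R_f + β·MRP, so the slope of the SML is
MRP = (19.30% − 5.25%) / (2.28 − 0.51) = 14.05% / 1.77 = 7.9379%
R_f = E(R_Granby) − β_Granby·MRP = 5.25% − 0.51 × 7.9379% = 1.2017%
E(R_m) = R_f + MRP = 1.2017% + 7.9379% = 9.14%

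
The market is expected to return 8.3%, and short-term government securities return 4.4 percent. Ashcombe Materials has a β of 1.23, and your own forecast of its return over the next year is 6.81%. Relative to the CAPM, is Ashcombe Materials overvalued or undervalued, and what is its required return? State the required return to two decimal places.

MRP = 8.3% − 4.4% = 3.90%
Required return = R_f + β·MRP = 4.4% + 1.23 × 3.9% = 9.20%
Forecast 6.81% < required 9.20% → the stock plots below the SML → overvalued.

Overvalued; required return 9.20%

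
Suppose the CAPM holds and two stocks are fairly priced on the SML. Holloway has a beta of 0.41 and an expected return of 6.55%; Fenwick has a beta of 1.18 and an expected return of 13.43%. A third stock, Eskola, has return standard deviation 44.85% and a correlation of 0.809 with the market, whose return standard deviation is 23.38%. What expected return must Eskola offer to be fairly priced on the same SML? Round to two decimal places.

16.75%

MRP = (13.43% − 6.55%) / (1.18 − 0.41) = 8.9351%
R_f = 6.55% − 0.41 × 8.9351% = 2.8866%
β_Eskola = ρ·σ_i/σ_m = 0.809 × 44.85 / 23.38 = 1.5519
E(R_Eskola) = R_f + β × MRP = 2.8866% + 1.5519 × 8.9351% = 16.75%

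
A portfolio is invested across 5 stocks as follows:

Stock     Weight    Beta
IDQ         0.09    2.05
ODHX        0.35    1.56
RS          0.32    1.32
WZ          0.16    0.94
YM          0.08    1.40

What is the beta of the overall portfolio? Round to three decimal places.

β_P = Σ w_i β_i = 0.09×2.05 + 0.35×1.56 + 0.32×1.32 + 0.16×0.94 + 0.08×1.40 = 1.4153

1.415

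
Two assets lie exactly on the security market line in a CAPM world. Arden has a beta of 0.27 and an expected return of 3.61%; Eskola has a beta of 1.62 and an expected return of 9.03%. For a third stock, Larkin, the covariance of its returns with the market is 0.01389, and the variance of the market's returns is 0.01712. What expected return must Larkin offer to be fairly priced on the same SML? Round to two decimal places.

5.78%

MRP = (9.03% − 3.61%) / (1.62 − 0.27) = 4.0148%
R_f = 3.61% − 0.27 × 4.0148% = 2.5260%
β_Larkin = Cov / Var(R_m) = 0.01389 / 0.01712 = 0.8113
E(R_Larkin) = R_f + β × MRP = 2.5260% + 0.8113 × 4.0148% = 5.78%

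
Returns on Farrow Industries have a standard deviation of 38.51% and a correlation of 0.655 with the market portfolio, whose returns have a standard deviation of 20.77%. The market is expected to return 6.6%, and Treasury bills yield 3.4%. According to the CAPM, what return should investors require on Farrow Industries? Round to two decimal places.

7.29%

β = ρ × σ_i / σ_m = 0.655 × 38.51% / 20.77% = 1.2144
MRP = 6.6% − 3.4% = 3.20%
E(R) = 3.4% + 1.2144 × 3.2% = 7.29%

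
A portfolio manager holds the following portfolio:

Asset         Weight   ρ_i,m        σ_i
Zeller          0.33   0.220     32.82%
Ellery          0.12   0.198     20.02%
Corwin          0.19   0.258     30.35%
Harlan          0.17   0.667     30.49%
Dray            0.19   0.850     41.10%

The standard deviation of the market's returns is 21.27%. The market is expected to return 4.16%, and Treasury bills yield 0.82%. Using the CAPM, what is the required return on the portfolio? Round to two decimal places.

3.09%

β_Zeller = 0.220 × 32.82% / 21.27% = 0.3395
β_Ellery = 0.198 × 20.02% / 21.27% = 0.1864
β_Corwin = 0.258 × 30.35% / 21.27% = 0.3681
β_Harlan = 0.667 × 30.49% / 21.27% = 0.9561
β_Dray = 0.850 × 41.10% / 21.27% = 1.6425
β_P = Σ w_i β_i = 0.33×0.3395 + 0.12×0.1864 + 0.19×0.3681 + 0.17×0.9561 + 0.19×1.6425 = 0.6790
MRP = 4.16% − 0.82% = 3.34%
E(R_P) = R_f + β_P × MRP = 0.82% + 0.6790 × 3.34% = 3.09%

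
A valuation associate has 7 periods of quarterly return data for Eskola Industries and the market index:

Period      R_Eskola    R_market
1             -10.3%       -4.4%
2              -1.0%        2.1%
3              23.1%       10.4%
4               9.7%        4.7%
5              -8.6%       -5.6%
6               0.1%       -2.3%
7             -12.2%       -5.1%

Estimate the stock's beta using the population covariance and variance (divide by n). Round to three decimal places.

2.027

Mean R_i = (-10.3 − 1.0 + 23.1 + 9.7 − 8.6 + 0.1 − 12.2) / 7 = 0.1143%
Mean R_m = (-4.4 + 2.1 + 10.4 + 4.7 − 5.6 − 2.3 − 5.1) / 7 = -0.0286%
Σ(R_i − R̄_i)(R_m − R̄_m) = 439.2229  ⇒  Cov = 439.2229 / 7 = 62.7461
Σ(R_m − R̄_m)² = 216.6743  ⇒  Var(R_m) = 216.6743 / 7 = 30.9535
β = Cov / Var(R_m) = 62.7461 / 30.9535 = 2.0271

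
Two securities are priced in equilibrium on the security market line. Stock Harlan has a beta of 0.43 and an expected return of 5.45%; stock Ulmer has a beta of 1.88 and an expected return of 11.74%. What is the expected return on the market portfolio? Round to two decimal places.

7.92%

Both satisfy E(R) = R_f + β·MRP, so the slope of the SML is
MRP = (11.74% − 5.45%) / (1.88 − 0.43) = 6.29% / 1.45 = 4.3379%
R_f = E(R_Harlan) − β_Harlan·MRP = 5.45% − 0.43 × 4.3379% = 3.5847%
E(R_m) = R_f + MRP = 3.5847% + 4.3379% = 7.92%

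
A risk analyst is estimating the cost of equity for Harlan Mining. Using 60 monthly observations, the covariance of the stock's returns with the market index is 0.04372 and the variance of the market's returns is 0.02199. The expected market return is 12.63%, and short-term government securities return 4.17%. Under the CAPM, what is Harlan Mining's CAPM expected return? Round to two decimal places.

20.99%

β = Cov(R_i, R_m) / Var(R_m) = 0.04372 / 0.02199 = 1.9882
MRP = 12.63% − 4.17% = 8.46%
E(R) = R_f + β × MRP = 4.17% + 1.9882 × 8.46% = 20.99%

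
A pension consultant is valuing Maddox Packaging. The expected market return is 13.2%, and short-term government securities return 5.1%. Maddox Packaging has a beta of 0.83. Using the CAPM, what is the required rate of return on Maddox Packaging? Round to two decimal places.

11.82%

Market risk premium = E(R_m) − R_f = 13.2% − 5.1% = 8.10%
E(R) = R_f + β × MRP = 5.1% + 0.83 × 8.1% = 11.82%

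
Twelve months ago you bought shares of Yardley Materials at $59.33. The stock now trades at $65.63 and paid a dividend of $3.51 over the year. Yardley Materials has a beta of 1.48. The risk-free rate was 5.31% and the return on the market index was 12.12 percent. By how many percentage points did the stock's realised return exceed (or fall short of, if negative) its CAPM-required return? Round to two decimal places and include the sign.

+1.15%

Realised HPR = (P1 + D1 − P0) / P0 = (65.63 + 3.51 − 59.33) / 59.33 = 9.81 / 59.33 = 16.5346%
MRP = 12.12% − 5.31% = 6.81%
CAPM required = R_f + β·MRP = 5.31% + 1.48 × 6.81% = 15.3888%
α = realised − required = 16.5346% − 15.3888% = +1.15%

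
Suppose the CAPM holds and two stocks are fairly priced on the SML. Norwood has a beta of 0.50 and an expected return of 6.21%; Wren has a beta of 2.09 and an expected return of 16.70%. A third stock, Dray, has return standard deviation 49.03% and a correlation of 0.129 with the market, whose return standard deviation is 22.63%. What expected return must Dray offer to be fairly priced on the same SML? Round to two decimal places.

MRP = (16.70% − 6.21%) / (2.09 − 0.50) = 6.5975%
R_f = 6.21% − 0.50 × 6.5975% = 2.9113%
β_Dray = ρ·σ_i/σ_m = 0.129 × 49.03 / 22.63 = 0.2795
E(R_Dray) = R_f + β × MRP = 2.9113% + 0.2795 × 6.5975% = 4.76%

4.76%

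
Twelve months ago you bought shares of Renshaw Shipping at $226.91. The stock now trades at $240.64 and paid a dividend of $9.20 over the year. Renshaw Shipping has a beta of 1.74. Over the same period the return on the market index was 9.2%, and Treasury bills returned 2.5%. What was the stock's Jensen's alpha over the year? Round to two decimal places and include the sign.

Realised HPR = (P1 + D1 − P0) / P0 = (240.64 + 9.20 − 226.91) / 226.91 = 22.93 / 226.91 = 10.1053%
MRP = 9.2% − 2.5% = 6.70%
CAPM required = R_f + β·MRP = 2.5% + 1.74 × 6.7% = 14.1580%
α = realised − required = 10.1053% − 14.1580% = -4.05%

-4.05%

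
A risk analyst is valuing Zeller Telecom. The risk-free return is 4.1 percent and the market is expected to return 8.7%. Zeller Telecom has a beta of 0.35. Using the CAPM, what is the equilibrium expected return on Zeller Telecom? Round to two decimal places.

Market risk premium = E(R_m) − R_f = 8.7% − 4.1% = 4.60%
E(R) = R_f + β × MRP = 4.1% + 0.35 × 4.6% = 5.71%

5.71%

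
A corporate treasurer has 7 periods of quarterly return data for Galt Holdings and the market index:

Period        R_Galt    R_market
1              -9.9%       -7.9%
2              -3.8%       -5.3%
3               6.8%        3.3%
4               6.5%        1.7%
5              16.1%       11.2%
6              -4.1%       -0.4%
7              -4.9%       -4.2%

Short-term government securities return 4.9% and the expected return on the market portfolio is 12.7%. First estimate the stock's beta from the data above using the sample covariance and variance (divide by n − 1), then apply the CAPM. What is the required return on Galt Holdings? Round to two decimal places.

15.50%

Mean R_i = (-9.9 − 3.8 + 6.8 + 6.5 + 16.1 − 4.1 − 4.9) / 7 = 0.9571%
Mean R_m = (-7.9 − 5.3 + 3.3 + 1.7 + 11.2 − 0.4 − 4.2) / 7 = -0.2286%
Σ(R_i − R̄_i)(R_m − R̄_m) = 335.9114  ⇒  Cov = 335.9114 / 6 = 55.9852
Σ(R_m − R̄_m)² = 247.1543  ⇒  Var(R_m) = 247.1543 / 6 = 41.1924
β = Cov / Var(R_m) = 55.9852 / 41.1924 = 1.3591
MRP = 12.7% − 4.9% = 7.80%
E(R) = R_f + β × MRP = 4.9% + 1.3591 × 7.8% = 15.50%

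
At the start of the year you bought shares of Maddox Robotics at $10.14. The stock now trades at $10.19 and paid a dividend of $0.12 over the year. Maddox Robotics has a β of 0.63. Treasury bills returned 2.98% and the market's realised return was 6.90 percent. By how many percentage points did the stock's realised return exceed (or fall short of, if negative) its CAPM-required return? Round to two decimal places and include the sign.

-3.77%

Realised HPR = (P1 + D1 − P0) / P0 = (10.19 + 0.12 − 10.14) / 10.14 = 0.17 / 10.14 = 1.6765%
MRP = 6.90% − 2.98% = 3.92%
CAPM required = R_f + β·MRP = 2.98% + 0.63 × 3.92% = 5.4496%
α = realised − required = 1.6765% − 5.4496% = -3.77%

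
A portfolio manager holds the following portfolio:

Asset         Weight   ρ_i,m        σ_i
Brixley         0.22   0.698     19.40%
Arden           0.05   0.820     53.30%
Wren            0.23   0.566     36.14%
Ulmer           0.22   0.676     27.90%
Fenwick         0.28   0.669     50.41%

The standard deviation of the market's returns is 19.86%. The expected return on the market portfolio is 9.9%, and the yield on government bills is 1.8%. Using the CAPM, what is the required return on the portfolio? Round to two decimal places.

β_Brixley = 0.698 × 19.40% / 19.86% = 0.6818
β_Arden = 0.820 × 53.30% / 19.86% = 2.2007
β_Wren = 0.566 × 36.14% / 19.86% = 1.0300
β_Ulmer = 0.676 × 27.90% / 19.86% = 0.9497
β_Fenwick = 0.669 × 50.41% / 19.86% = 1.6981
β_P = Σ w_i β_i = 0.22×0.6818 + 0.05×2.2007 + 0.23×1.0300 + 0.22×0.9497 + 0.28×1.6981 = 1.1813
MRP = 9.9% − 1.8% = 8.10%
E(R_P) = R_f + β_P × MRP = 1.8% + 1.1813 × 8.1% = 11.37%

11.37%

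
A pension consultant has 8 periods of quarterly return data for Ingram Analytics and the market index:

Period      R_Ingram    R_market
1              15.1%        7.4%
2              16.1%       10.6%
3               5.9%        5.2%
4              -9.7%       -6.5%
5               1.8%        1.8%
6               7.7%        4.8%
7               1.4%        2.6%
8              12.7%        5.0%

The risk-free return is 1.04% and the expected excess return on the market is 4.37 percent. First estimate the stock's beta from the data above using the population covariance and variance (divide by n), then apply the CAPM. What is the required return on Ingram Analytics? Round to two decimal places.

8.19%

Mean R_i = (15.1 + 16.1 + 5.9 − 9.7 + 1.8 + 7.7 + 1.4 + 12.7) / 8 = 6.3750%
Mean R_m = (7.4 + 10.6 + 5.2 − 6.5 + 1.8 + 4.8 + 2.6 + 5.0) / 8 = 3.8625%
Σ(R_i − R̄_i)(R_m − R̄_m) = 286.4825  ⇒  Cov = 286.4825 / 8 = 35.8103
Σ(R_m − R̄_m)² = 175.0988  ⇒  Var(R_m) = 175.0988 / 8 = 21.8874
β = Cov / Var(R_m) = 35.8103 / 21.8874 = 1.6361
E(R) = R_f + β × MRP = 1.04% + 1.6361 × 4.37% = 8.19%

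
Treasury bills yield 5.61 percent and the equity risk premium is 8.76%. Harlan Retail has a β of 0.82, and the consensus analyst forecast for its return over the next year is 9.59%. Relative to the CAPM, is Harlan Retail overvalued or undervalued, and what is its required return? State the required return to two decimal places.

Overvalued; required return 12.79%

Required return = R_f + β·MRP = 5.61% + 0.82 × 8.76% = 12.79%
Forecast 9.59% < required 12.79% → the stock plots below the SML → overvalued.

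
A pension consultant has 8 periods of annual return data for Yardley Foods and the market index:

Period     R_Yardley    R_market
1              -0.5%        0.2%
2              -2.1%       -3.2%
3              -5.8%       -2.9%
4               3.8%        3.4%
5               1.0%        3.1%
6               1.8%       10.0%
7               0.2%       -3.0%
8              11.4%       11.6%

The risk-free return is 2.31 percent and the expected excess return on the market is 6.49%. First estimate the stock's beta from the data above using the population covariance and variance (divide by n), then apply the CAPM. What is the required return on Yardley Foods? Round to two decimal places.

6.84%

Mean R_i = (-0.5 − 2.1 − 5.8 + 3.8 + 1.0 + 1.8 + 0.2 + 11.4) / 8 = 1.2250%
Mean R_m = (0.2 − 3.2 − 2.9 + 3.4 + 3.1 + 10.0 − 3.0 + 11.6) / 8 = 2.4000%
Σ(R_i − R̄_i)(R_m − R̄_m) = 165.5800  ⇒  Cov = 165.5800 / 8 = 20.6975
Σ(R_m − R̄_m)² = 237.3400  ⇒  Var(R_m) = 237.3400 / 8 = 29.6675
β = Cov / Var(R_m) = 20.6975 / 29.6675 = 0.6976
E(R) = R_f + β × MRP = 2.31% + 0.6976 × 6.49% = 6.84%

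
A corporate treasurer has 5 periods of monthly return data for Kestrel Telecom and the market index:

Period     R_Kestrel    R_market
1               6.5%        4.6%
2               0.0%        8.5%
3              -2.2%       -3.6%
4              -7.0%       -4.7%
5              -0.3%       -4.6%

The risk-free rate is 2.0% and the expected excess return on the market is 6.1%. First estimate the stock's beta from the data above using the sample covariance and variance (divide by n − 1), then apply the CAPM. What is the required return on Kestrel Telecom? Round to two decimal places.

4.94%

Mean R_i = (6.5 + 0.0 − 2.2 − 7.0 − 0.3) / 5 = -0.6000%
Mean R_m = (4.6 + 8.5 − 3.6 − 4.7 − 4.6) / 5 = 0.0400%
Σ(R_i − R̄_i)(R_m − R̄_m) = 72.2200  ⇒  Cov = 72.2200 / 4 = 18.0550
Σ(R_m − R̄_m)² = 149.6120  ⇒  Var(R_m) = 149.6120 / 4 = 37.4030
β = Cov / Var(R_m) = 18.0550 / 37.4030 = 0.4827
E(R) = R_f + β × MRP = 2.0% + 0.4827 × 6.1% = 4.94%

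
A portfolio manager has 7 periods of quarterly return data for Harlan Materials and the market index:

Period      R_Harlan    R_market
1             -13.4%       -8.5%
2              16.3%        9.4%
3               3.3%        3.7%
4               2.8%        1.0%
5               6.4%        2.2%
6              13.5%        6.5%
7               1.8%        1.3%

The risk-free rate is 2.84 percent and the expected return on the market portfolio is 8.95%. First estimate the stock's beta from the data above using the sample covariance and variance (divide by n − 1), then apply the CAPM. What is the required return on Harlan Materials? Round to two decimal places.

13.10%

Mean R_i = (-13.4 + 16.3 + 3.3 + 2.8 + 6.4 + 13.5 + 1.8) / 7 = 4.3857%
Mean R_m = (-8.5 + 9.4 + 3.7 + 1.0 + 2.2 + 6.5 + 1.3) / 7 = 2.2286%
Σ(R_i − R̄_i)(R_m − R̄_m) = 317.8829  ⇒  Cov = 317.8829 / 6 = 52.9805
Σ(R_m − R̄_m)² = 189.3143  ⇒  Var(R_m) = 189.3143 / 6 = 31.5524
β = Cov / Var(R_m) = 52.9805 / 31.5524 = 1.6791
MRP = 8.95% − 2.84% = 6.11%
E(R) = R_f + β × MRP = 2.84% + 1.6791 × 6.11% = 13.10%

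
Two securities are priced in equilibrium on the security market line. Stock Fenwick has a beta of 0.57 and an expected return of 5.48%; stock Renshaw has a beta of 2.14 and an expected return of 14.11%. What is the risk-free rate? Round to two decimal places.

2.35%

Both satisfy E(R) = R_f + β·MRP, so the slope of the SML is
MRP = (14.11% − 5.48%) / (2.14 − 0.57) = 8.63% / 1.57 = 5.4968%
R_f = E(R_Fenwick) − β_Fenwick·MRP = 5.48% − 0.57 × 5.4968% = 2.3468%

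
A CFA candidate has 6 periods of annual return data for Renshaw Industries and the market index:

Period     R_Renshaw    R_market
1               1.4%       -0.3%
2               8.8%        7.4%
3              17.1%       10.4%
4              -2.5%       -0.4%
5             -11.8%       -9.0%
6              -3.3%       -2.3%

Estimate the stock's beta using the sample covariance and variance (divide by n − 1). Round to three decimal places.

1.427

Mean R_i = (1.4 + 8.8 + 17.1 − 2.5 − 11.8 − 3.3) / 6 = 1.6167%
Mean R_m = (-0.3 + 7.4 + 10.4 − 0.4 − 9.0 − 2.3) / 6 = 0.9667%
Σ(R_i − R̄_i)(R_m − R̄_m) = 347.9533  ⇒  Cov = 347.9533 / 5 = 69.5907
Σ(R_m − R̄_m)² = 243.8533  ⇒  Var(R_m) = 243.8533 / 5 = 48.7707
β = Cov / Var(R_m) = 69.5907 / 48.7707 = 1.4269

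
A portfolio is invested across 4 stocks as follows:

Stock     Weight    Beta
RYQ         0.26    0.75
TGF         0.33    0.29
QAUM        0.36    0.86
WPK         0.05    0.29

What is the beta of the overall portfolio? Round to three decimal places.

β_P = Σ w_i β_i = 0.26×0.75 + 0.33×0.29 + 0.36×0.86 + 0.05×0.29 = 0.6148

0.615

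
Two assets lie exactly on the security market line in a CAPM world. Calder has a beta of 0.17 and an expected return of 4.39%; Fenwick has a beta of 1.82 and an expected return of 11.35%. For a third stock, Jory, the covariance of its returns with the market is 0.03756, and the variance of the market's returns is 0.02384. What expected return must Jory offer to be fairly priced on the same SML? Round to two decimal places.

MRP = (11.35% − 4.39%) / (1.82 − 0.17) = 4.2182%
R_f = 4.39% − 0.17 × 4.2182% = 3.6729%
β_Jory = Cov / Var(R_m) = 0.03756 / 0.02384 = 1.5755
E(R_Jory) = R_f + β × MRP = 3.6729% + 1.5755 × 4.2182% = 10.32%

10.32%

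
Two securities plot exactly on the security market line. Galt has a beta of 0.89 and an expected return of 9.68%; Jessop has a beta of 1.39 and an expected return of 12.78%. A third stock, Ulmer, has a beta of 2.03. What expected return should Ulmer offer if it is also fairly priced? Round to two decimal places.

MRP (SML slope) = (12.78% − 9.68%) / (1.39 − 0.89) = 3.10% / 0.50 = 6.2000%
R_f (intercept) = 9.68% − 0.89 × 6.2000% = 4.1620%
E(R_Ulmer) = R_f + β × MRP = 4.1620% + 2.03 × 6.2000% = 16.75%

16.75%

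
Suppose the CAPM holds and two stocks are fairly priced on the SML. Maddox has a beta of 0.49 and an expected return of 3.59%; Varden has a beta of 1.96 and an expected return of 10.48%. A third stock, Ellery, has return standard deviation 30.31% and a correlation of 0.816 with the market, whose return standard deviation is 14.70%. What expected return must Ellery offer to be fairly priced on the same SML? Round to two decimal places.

9.18%

MRP = (10.48% − 3.59%) / (1.96 − 0.49) = 4.6871%
R_f = 3.59% − 0.49 × 4.6871% = 1.2933%
β_Ellery = ρ·σ_i/σ_m = 0.816 × 30.31 / 14.70 = 1.6825
E(R_Ellery) = R_f + β × MRP = 1.2933% + 1.6825 × 4.6871% = 9.18%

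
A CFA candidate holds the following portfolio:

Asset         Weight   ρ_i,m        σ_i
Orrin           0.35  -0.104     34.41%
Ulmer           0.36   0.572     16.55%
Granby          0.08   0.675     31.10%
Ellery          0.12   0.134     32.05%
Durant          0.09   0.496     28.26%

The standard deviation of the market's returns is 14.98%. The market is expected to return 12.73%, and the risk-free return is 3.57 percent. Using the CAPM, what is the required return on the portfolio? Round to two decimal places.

β_Orrin = -0.104 × 34.41% / 14.98% = -0.2389
β_Ulmer = 0.572 × 16.55% / 14.98% = 0.6319
β_Granby = 0.675 × 31.10% / 14.98% = 1.4014
β_Ellery = 0.134 × 32.05% / 14.98% = 0.2867
β_Durant = 0.496 × 28.26% / 14.98% = 0.9357
β_P = Σ w_i β_i = 0.35×-0.2389 + 0.36×0.6319 + 0.08×1.4014 + 0.12×0.2867 + 0.09×0.9357 = 0.3746
MRP = 12.73% − 3.57% = 9.16%
E(R_P) = R_f + β_P × MRP = 3.57% + 0.3746 × 9.16% = 7.00%

7.00%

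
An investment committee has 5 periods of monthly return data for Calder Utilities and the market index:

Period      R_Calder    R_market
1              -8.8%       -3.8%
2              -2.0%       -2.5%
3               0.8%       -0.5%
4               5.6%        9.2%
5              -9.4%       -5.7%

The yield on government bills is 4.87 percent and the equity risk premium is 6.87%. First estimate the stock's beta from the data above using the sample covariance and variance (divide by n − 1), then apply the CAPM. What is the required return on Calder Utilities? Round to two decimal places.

Mean R_i = (-8.8 − 2.0 + 0.8 + 5.6 − 9.4) / 5 = -2.7600%
Mean R_m = (-3.8 − 2.5 − 0.5 + 9.2 − 5.7) / 5 = -0.6600%
Σ(R_i − R̄_i)(R_m − R̄_m) = 134.0320  ⇒  Cov = 134.0320 / 4 = 33.5080
Σ(R_m − R̄_m)² = 135.8920  ⇒  Var(R_m) = 135.8920 / 4 = 33.9730
β = Cov / Var(R_m) = 33.5080 / 33.9730 = 0.9863
E(R) = R_f + β × MRP = 4.87% + 0.9863 × 6.87% = 11.65%

11.65%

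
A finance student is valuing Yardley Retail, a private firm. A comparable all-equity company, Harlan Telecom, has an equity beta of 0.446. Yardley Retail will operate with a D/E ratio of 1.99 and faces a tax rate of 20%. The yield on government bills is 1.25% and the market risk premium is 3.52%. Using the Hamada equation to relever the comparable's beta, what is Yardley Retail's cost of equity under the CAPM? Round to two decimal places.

5.32%

β_L = β_U × [1 + (1 − t)(D/E)] = 0.446 × [1 + (1 − 0.20) × 1.99]
    = 0.446 × [1 + 0.80 × 1.99] = 0.446 × 2.5920 = 1.1560
E(R) = R_f + β_L × MRP = 1.25% + 1.1560 × 3.52% = 5.32%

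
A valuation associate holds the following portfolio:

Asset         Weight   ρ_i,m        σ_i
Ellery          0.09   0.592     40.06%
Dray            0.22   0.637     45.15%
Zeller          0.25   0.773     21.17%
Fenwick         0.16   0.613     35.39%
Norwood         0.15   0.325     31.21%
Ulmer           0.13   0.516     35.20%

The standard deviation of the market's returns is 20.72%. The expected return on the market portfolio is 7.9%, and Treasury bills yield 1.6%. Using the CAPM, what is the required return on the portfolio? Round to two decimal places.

7.65%

β_Ellery = 0.592 × 40.06% / 20.72% = 1.1446
β_Dray = 0.637 × 45.15% / 20.72% = 1.3881
β_Zeller = 0.773 × 21.17% / 20.72% = 0.7898
β_Fenwick = 0.613 × 35.39% / 20.72% = 1.0470
β_Norwood = 0.325 × 31.21% / 20.72% = 0.4895
β_Ulmer = 0.516 × 35.20% / 20.72% = 0.8766
β_P = Σ w_i β_i = 0.09×1.1446 + 0.22×1.3881 + 0.25×0.7898 + 0.16×1.0470 + 0.15×0.4895 + 0.13×0.8766 = 0.9607
MRP = 7.9% − 1.6% = 6.30%
E(R_P) = R_f + β_P × MRP = 1.6% + 0.9607 × 6.3% = 7.65%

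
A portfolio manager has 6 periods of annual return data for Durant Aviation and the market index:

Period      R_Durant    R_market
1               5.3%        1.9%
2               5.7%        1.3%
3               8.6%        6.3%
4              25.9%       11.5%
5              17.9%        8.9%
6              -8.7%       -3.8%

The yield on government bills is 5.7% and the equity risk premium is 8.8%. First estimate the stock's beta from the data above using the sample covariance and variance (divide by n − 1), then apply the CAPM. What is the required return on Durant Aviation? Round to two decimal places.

23.82%

Mean R_i = (5.3 + 5.7 + 8.6 + 25.9 + 17.9 − 8.7) / 6 = 9.1167%
Mean R_m = (1.9 + 1.3 + 6.3 + 11.5 + 8.9 − 3.8) / 6 = 4.3500%
Σ(R_i − R̄_i)(R_m − R̄_m) = 323.9350  ⇒  Cov = 323.9350 / 5 = 64.7870
Σ(R_m − R̄_m)² = 157.3550  ⇒  Var(R_m) = 157.3550 / 5 = 31.4710
β = Cov / Var(R_m) = 64.7870 / 31.4710 = 2.0586
E(R) = R_f + β × MRP = 5.7% + 2.0586 × 8.8% = 23.82%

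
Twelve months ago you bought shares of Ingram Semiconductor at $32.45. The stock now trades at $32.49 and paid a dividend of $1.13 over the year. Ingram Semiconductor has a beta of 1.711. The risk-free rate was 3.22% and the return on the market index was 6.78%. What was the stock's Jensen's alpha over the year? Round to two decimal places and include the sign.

-5.71%

Realised HPR = (P1 + D1 − P0) / P0 = (32.49 + 1.13 − 32.45) / 32.45 = 1.17 / 32.45 = 3.6055%
MRP = 6.78% − 3.22% = 3.56%
CAPM required = R_f + β·MRP = 3.22% + 1.711 × 3.56% = 9.31116%
α = realised − required = 3.6055% − 9.31116% = -5.71%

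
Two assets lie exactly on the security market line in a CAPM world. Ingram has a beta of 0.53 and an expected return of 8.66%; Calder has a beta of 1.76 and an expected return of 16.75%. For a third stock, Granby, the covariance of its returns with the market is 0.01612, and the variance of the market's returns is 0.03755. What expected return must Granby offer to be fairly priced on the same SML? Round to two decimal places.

8.00%

MRP = (16.75% − 8.66%) / (1.76 − 0.53) = 6.5772%
R_f = 8.66% − 0.53 × 6.5772% = 5.1741%
β_Granby = Cov / Var(R_m) = 0.01612 / 0.03755 = 0.4293
E(R_Granby) = R_f + β × MRP = 5.1741% + 0.4293 × 6.5772% = 8.00%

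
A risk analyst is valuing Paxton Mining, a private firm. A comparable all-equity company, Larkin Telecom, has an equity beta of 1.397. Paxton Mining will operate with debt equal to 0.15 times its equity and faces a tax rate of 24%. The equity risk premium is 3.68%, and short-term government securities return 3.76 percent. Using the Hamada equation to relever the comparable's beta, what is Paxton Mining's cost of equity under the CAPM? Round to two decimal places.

9.49%

β_L = β_U × [1 + (1 − t)(D/E)] = 1.397 × [1 + (1 − 0.24) × 0.15]
    = 1.397 × [1 + 0.76 × 0.15] = 1.397 × 1.1140 = 1.5563
E(R) = R_f + β_L × MRP = 3.76% + 1.5563 × 3.68% = 9.49%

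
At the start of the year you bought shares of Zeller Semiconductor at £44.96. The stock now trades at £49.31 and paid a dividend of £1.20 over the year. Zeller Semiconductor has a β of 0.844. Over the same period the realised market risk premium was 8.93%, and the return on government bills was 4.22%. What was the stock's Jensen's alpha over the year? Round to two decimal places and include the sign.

+0.59%

Realised HPR = (P1 + D1 − P0) / P0 = (49.31 + 1.20 − 44.96) / 44.96 = 5.55 / 44.96 = 12.3443%
CAPM required = R_f + β·MRP = 4.22% + 0.844 × 8.93% = 11.75692%
α = realised − required = 12.3443% − 11.75692% = +0.59%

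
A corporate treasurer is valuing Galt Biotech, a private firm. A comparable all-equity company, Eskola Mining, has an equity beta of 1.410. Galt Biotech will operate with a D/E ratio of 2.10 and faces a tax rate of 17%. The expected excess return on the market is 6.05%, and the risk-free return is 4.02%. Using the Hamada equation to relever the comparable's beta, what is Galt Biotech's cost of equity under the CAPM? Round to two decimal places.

β_L = β_U × [1 + (1 − t)(D/E)] = 1.410 × [1 + (1 − 0.17) × 2.10]
    = 1.410 × [1 + 0.83 × 2.10] = 1.410 × 2.7430 = 3.8676
E(R) = R_f + β_L × MRP = 4.02% + 3.8676 × 6.05% = 27.42%

27.42%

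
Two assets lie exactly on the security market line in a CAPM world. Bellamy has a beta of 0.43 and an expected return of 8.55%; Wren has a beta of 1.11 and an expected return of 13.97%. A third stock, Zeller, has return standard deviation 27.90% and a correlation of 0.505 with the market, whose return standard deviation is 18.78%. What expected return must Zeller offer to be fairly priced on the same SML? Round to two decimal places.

MRP = (13.97% − 8.55%) / (1.11 − 0.43) = 7.9706%
R_f = 8.55% − 0.43 × 7.9706% = 5.1226%
β_Zeller = ρ·σ_i/σ_m = 0.505 × 27.90 / 18.78 = 0.7502
E(R_Zeller) = R_f + β × MRP = 5.1226% + 0.7502 × 7.9706% = 11.10%

11.10%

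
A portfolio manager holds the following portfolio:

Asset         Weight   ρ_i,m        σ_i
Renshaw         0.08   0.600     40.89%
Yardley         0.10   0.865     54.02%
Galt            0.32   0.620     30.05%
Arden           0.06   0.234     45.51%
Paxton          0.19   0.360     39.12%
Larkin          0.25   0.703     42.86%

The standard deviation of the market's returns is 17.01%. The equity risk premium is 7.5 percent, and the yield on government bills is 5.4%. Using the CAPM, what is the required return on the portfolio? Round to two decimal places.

β_Renshaw = 0.600 × 40.89% / 17.01% = 1.4423
β_Yardley = 0.865 × 54.02% / 17.01% = 2.7470
β_Galt = 0.620 × 30.05% / 17.01% = 1.0953
β_Arden = 0.234 × 45.51% / 17.01% = 0.6261
β_Paxton = 0.360 × 39.12% / 17.01% = 0.8279
β_Larkin = 0.703 × 42.86% / 17.01% = 1.7713
β_P = Σ w_i β_i = 0.08×1.4423 + 0.10×2.7470 + 0.32×1.0953 + 0.06×0.6261 + 0.19×0.8279 + 0.25×1.7713 = 1.3783
E(R_P) = R_f + β_P × MRP = 5.4% + 1.3783 × 7.5% = 15.74%

15.74%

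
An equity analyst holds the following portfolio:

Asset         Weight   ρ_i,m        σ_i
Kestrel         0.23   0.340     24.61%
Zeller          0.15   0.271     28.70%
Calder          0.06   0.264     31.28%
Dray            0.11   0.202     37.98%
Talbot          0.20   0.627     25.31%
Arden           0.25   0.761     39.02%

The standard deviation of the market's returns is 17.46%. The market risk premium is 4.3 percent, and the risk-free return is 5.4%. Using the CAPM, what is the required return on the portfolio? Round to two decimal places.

9.10%

β_Kestrel = 0.340 × 24.61% / 17.46% = 0.4792
β_Zeller = 0.271 × 28.70% / 17.46% = 0.4455
β_Calder = 0.264 × 31.28% / 17.46% = 0.4730
β_Dray = 0.202 × 37.98% / 17.46% = 0.4394
β_Talbot = 0.627 × 25.31% / 17.46% = 0.9089
β_Arden = 0.761 × 39.02% / 17.46% = 1.7007
β_P = Σ w_i β_i = 0.23×0.4792 + 0.15×0.4455 + 0.06×0.4730 + 0.11×0.4394 + 0.20×0.9089 + 0.25×1.7007 = 0.8607
E(R_P) = R_f + β_P × MRP = 5.4% + 0.8607 × 4.3% = 9.10%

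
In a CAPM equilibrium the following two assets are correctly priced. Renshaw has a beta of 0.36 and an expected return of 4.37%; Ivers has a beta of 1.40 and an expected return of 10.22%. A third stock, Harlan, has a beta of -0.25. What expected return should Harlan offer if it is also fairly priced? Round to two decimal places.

0.94%

MRP (SML slope) = (10.22% − 4.37%) / (1.40 − 0.36) = 5.85% / 1.04 = 5.6250%
R_f (intercept) = 4.37% − 0.36 × 5.6250% = 2.3450%
E(R_Harlan) = R_f + β × MRP = 2.3450% + -0.25 × 5.6250% = 0.94%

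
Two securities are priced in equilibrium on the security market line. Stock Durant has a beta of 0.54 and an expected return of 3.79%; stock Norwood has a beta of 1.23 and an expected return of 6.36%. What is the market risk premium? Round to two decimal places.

3.72%

Both satisfy E(R) = R_f + β·MRP, so the slope of the SML is
MRP = (6.36% − 3.79%) / (1.23 − 0.54) = 2.57% / 0.69 = 3.7246%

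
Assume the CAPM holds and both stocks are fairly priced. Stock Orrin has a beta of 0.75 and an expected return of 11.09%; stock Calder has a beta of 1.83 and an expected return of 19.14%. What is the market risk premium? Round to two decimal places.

Both satisfy E(R) = R_f + β·MRP, so the slope of the SML is
MRP = (19.14% − 11.09%) / (1.83 − 0.75) = 8.05% / 1.08 = 7.4537%

7.45%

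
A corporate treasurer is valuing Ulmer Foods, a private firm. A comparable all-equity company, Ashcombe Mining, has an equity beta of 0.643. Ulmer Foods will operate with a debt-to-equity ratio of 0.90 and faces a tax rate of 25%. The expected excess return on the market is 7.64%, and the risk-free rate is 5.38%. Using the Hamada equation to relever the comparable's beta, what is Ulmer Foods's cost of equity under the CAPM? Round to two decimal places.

13.61%

β_L = β_U × [1 + (1 − t)(D/E)] = 0.643 × [1 + (1 − 0.25) × 0.90]
    = 0.643 × [1 + 0.75 × 0.90] = 0.643 × 1.6750 = 1.0770
E(R) = R_f + β_L × MRP = 5.38% + 1.0770 × 7.64% = 13.61%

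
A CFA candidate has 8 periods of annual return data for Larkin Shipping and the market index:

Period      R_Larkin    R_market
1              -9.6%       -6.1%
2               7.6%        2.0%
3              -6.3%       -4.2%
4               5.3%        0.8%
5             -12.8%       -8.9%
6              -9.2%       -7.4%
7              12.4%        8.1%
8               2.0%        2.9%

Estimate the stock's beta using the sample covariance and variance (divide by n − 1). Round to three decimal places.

Mean R_i = (-9.6 + 7.6 − 6.3 + 5.3 − 12.8 − 9.2 + 12.4 + 2.0) / 8 = -1.3250%
Mean R_m = (-6.1 + 2.0 − 4.2 + 0.8 − 8.9 − 7.4 + 8.1 + 2.9) / 8 = -1.6000%
Σ(R_i − R̄_i)(R_m − R̄_m) = 375.7400  ⇒  Cov = 375.7400 / 7 = 53.6771
Σ(R_m − R̄_m)² = 247.0000  ⇒  Var(R_m) = 247.0000 / 7 = 35.2857
β = Cov / Var(R_m) = 53.6771 / 35.2857 = 1.5212

1.521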